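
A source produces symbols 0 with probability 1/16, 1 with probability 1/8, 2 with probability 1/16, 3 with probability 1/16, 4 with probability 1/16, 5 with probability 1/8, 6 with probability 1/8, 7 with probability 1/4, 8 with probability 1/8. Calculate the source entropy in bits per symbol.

3 bits

Each probability is a power of 1/2, so log₂(1/p) is an integer.
H = Σ p·log₂(1/p) = 1/16·4 + 1/8·3 + 1/16·4 + 1/16·4 + 1/16·4 + 1/8·3 + 1/8·3 + 1/4·2 + 1/8·3 = 3 bits.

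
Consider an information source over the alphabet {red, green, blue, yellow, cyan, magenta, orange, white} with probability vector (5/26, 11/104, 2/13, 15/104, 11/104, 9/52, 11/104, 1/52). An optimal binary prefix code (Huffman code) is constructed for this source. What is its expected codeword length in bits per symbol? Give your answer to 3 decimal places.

Repeatedly combine the two least-probable nodes; the expected code length is the sum of the merged weights.
merge 1/52 + 11/104 → 1/8
merge 11/104 + 11/104 → 11/52
merge 1/8 + 15/104 → 7/26
merge 2/13 + 9/52 → 17/52
merge 5/26 + 11/52 → 21/52
merge 7/26 + 17/52 → 31/52
merge 21/52 + 31/52 → 1
L = 1/8 + 11/52 + 7/26 + 17/52 + 21/52 + 31/52 + 1 = 305/104 ≈ 2.933 bits/symbol.

2.933 bits/symbol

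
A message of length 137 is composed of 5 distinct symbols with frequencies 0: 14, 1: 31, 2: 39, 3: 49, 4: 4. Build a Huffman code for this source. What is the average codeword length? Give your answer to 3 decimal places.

Probabilities are the counts divided by 137.
Repeatedly combine the two least-probable nodes; the expected code length is the sum of the merged weights.
merge 4/137 + 14/137 → 18/137
merge 18/137 + 31/137 → 49/137
merge 39/137 + 49/137 → 88/137
merge 49/137 + 88/137 → 1
L = 18/137 + 49/137 + 88/137 + 1 = 292/137 ≈ 2.131 bits/symbol.

2.131 bits/symbol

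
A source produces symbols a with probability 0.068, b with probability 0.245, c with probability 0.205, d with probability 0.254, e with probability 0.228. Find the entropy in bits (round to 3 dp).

2.218 bits

H = −Σ pᵢ log₂ pᵢ.
−0.068·log₂(0.068) = 0.2637
−0.245·log₂(0.245) = 0.4971
−0.205·log₂(0.205) = 0.4687
−0.254·log₂(0.254) = 0.5022
−0.228·log₂(0.228) = 0.4863
Sum ≈ 2.2180 → 2.218 bits.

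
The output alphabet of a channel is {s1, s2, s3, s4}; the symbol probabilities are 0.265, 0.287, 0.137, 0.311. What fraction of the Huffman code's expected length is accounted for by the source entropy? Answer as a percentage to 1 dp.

97.1%

Entropy H = −Σ p log₂ p ≈ 1.9415 bits.
Huffman merges: 137/1000+53/200→201/500; 287/1000+311/1000→299/500; 201/500+299/500→1. L = 2 ≈ 2.0000.
Efficiency = H/L = 1.9415/2.0000 = 97.1%.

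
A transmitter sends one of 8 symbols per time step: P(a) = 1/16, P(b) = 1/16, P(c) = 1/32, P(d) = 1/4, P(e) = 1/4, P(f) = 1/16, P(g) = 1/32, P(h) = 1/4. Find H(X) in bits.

2.5625 bits

Each probability is a power of 1/2, so log₂(1/p) is an integer.
H = Σ p·log₂(1/p) = 1/16·4 + 1/16·4 + 1/32·5 + 1/4·2 + 1/4·2 + 1/16·4 + 1/32·5 + 1/4·2 = 2.5625 bits.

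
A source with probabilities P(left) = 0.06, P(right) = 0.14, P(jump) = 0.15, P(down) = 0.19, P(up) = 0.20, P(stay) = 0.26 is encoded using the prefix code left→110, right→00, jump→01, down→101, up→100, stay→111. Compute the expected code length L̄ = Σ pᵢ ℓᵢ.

2.71 bits/symbol

L̄ = Σ pᵢ·ℓᵢ = 0.06·3 + 0.14·2 + 0.15·2 + 0.19·3 + 0.20·3 + 0.26·3 = 2.71 bits/symbol.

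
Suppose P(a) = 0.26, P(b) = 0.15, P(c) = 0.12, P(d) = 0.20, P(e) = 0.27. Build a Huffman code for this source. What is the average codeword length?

Repeatedly combine the two least-probable nodes; the expected code length is the sum of the merged weights.
merge 3/25 + 3/20 → 27/100
merge 1/5 + 13/50 → 23/50
merge 27/100 + 27/100 → 27/50
merge 23/50 + 27/50 → 1
L = 27/100 + 23/50 + 27/50 + 1 = 227/100 = 2.27 bits/symbol.

2.27 bits/symbol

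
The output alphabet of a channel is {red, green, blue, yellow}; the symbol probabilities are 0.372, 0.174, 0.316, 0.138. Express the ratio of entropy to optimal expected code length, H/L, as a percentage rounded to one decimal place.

97.4%

Entropy H = −Σ p log₂ p ≈ 1.8892 bits.
Huffman merges: 69/500+87/500→39/125; 39/125+79/250→157/250; 93/250+157/250→1. L = 97/50 ≈ 1.9400.
Efficiency = H/L = 1.8892/1.9400 = 97.4%.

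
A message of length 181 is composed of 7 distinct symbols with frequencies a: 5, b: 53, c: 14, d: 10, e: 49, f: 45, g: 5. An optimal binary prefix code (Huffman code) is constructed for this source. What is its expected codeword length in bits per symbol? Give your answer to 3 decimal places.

2.354 bits/symbol

Probabilities are the counts divided by 181.
Repeatedly combine the two least-probable nodes; the expected code length is the sum of the merged weights.
merge 5/181 + 5/181 → 10/181
merge 10/181 + 10/181 → 20/181
merge 14/181 + 20/181 → 34/181
merge 34/181 + 45/181 → 79/181
merge 49/181 + 53/181 → 102/181
merge 79/181 + 102/181 → 1
L = 10/181 + 20/181 + 34/181 + 79/181 + 102/181 + 1 = 426/181 ≈ 2.354 bits/symbol.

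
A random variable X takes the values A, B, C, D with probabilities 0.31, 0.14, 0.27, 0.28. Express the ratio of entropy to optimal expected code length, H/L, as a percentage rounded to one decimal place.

97.3%

Entropy H = −Σ p log₂ p ≈ 1.9451 bits.
Huffman merges: 7/50+27/100→41/100; 7/25+31/100→59/100; 41/100+59/100→1. L = 2 ≈ 2.0000.
Efficiency = H/L = 1.9451/2.0000 = 97.3%.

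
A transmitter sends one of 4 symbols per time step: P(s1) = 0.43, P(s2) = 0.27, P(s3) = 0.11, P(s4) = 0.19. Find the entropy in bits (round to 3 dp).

H = −Σ pᵢ log₂ pᵢ.
−0.43·log₂(0.43) = 0.5236
−0.27·log₂(0.27) = 0.5100
−0.11·log₂(0.11) = 0.3503
−0.19·log₂(0.19) = 0.4552
Sum ≈ 1.8391 → 1.839 bits.

1.839 bits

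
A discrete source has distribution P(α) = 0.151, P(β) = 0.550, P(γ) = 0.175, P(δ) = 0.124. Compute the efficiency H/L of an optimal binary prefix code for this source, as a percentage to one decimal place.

98.5%

Entropy H = −Σ p log₂ p ≈ 1.6997 bits.
Huffman merges: 31/250+151/1000→11/40; 7/40+11/40→9/20; 9/20+11/20→1. L = 69/40 ≈ 1.7250.
Efficiency = H/L = 1.6997/1.7250 = 98.5%.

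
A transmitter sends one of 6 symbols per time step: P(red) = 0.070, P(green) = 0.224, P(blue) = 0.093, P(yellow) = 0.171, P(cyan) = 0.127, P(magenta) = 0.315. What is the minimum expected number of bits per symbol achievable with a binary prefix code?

2.453 bits/symbol

Repeatedly combine the two least-probable nodes; the expected code length is the sum of the merged weights.
merge 7/100 + 93/1000 → 163/1000
merge 127/1000 + 163/1000 → 29/100
merge 171/1000 + 28/125 → 79/200
merge 29/100 + 63/200 → 121/200
merge 79/200 + 121/200 → 1
L = 163/1000 + 29/100 + 79/200 + 121/200 + 1 = 2453/1000 = 2.453 bits/symbol.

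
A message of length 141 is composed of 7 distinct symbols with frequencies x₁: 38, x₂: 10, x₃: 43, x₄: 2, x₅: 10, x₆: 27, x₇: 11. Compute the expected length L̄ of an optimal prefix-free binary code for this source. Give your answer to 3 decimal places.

2.468 bits/symbol

Probabilities are the counts divided by 141.
Repeatedly combine the two least-probable nodes; the expected code length is the sum of the merged weights.
merge 2/141 + 10/141 → 4/47
merge 10/141 + 11/141 → 7/47
merge 4/47 + 7/47 → 11/47
merge 9/47 + 11/47 → 20/47
merge 38/141 + 43/141 → 27/47
merge 20/47 + 27/47 → 1
L = 4/47 + 7/47 + 11/47 + 20/47 + 27/47 + 1 = 116/47 ≈ 2.468 bits/symbol.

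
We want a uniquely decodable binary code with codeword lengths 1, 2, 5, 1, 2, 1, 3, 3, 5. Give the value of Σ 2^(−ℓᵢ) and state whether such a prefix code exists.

With common denominator 2^5 = 32: Σ 2^(−ℓᵢ) = 16/32 + 8/32 + 1/32 + 16/32 + 8/32 + 16/32 + 4/32 + 4/32 + 1/32 = 74/32 = 2.3125.
Kraft's inequality requires Σ ≤ 1; here Σ = 2.3125 > 1, so no such prefix code exists.

2.3125; no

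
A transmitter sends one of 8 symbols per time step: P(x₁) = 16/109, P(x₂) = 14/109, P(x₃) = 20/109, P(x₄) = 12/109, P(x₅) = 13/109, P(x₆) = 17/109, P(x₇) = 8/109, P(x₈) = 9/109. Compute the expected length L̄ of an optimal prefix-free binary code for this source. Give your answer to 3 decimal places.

Repeatedly combine the two least-probable nodes; the expected code length is the sum of the merged weights.
merge 8/109 + 9/109 → 17/109
merge 12/109 + 13/109 → 25/109
merge 14/109 + 16/109 → 30/109
merge 17/109 + 17/109 → 34/109
merge 20/109 + 25/109 → 45/109
merge 30/109 + 34/109 → 64/109
merge 45/109 + 64/109 → 1
L = 17/109 + 25/109 + 30/109 + 34/109 + 45/109 + 64/109 + 1 = 324/109 ≈ 2.972 bits/symbol.

2.972 bits/symbol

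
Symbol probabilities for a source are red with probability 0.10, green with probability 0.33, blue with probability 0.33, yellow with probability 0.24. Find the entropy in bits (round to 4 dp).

H = −Σ pᵢ log₂ pᵢ.
−0.10·log₂(0.10) = 0.3322
−0.33·log₂(0.33) = 0.5278
−0.33·log₂(0.33) = 0.5278
−0.24·log₂(0.24) = 0.4941
Sum ≈ 1.8820 → 1.8820 bits.

1.8820 bits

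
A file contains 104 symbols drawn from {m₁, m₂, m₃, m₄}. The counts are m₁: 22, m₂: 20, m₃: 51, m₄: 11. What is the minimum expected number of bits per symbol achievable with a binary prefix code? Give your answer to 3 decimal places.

1.808 bits/symbol

Probabilities are the counts divided by 104.
Repeatedly combine the two least-probable nodes; the expected code length is the sum of the merged weights.
merge 11/104 + 5/26 → 31/104
merge 11/52 + 31/104 → 53/104
merge 51/104 + 53/104 → 1
L = 31/104 + 53/104 + 1 = 47/26 ≈ 1.808 bits/symbol.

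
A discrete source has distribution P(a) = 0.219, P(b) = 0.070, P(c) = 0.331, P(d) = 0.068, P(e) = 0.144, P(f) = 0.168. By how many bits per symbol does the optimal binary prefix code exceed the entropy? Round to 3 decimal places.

Entropy H = −Σ p log₂ p ≈ 2.3750 bits.
Huffman merges: 17/250+7/100→69/500; 69/500+18/125→141/500; 21/125+219/1000→387/1000; 141/500+331/1000→613/1000; 387/1000+613/1000→1. L = 121/50 ≈ 2.4200.
L − H = 2.4200 − 2.3750 = 0.045 bits.

0.045 bits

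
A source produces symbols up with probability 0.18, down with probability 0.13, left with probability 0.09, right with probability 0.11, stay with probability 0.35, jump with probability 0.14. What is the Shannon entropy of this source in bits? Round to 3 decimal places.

2.418 bits

H = −Σ pᵢ log₂ pᵢ.
−0.18·log₂(0.18) = 0.4453
−0.13·log₂(0.13) = 0.3826
−0.09·log₂(0.09) = 0.3127
−0.11·log₂(0.11) = 0.3503
−0.35·log₂(0.35) = 0.5301
−0.14·log₂(0.14) = 0.3971
Sum ≈ 2.4181 → 2.418 bits.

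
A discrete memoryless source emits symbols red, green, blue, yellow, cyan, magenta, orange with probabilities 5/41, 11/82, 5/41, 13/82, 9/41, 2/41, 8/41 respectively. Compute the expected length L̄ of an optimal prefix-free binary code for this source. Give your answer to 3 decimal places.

Repeatedly combine the two least-probable nodes; the expected code length is the sum of the merged weights.
merge 2/41 + 5/41 → 7/41
merge 5/41 + 11/82 → 21/82
merge 13/82 + 7/41 → 27/82
merge 8/41 + 9/41 → 17/41
merge 21/82 + 27/82 → 24/41
merge 17/41 + 24/41 → 1
L = 7/41 + 21/82 + 27/82 + 17/41 + 24/41 + 1 = 113/41 ≈ 2.756 bits/symbol.

2.756 bits/symbol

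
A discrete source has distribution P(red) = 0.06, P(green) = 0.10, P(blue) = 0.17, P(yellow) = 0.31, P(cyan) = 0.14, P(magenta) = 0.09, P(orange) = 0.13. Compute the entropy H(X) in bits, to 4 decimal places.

H = −Σ pᵢ log₂ pᵢ.
−0.06·log₂(0.06) = 0.2435
−0.10·log₂(0.10) = 0.3322
−0.17·log₂(0.17) = 0.4346
−0.31·log₂(0.31) = 0.5238
−0.14·log₂(0.14) = 0.3971
−0.09·log₂(0.09) = 0.3127
−0.13·log₂(0.13) = 0.3826
Sum ≈ 2.6265 → 2.6265 bits.

2.6265 bits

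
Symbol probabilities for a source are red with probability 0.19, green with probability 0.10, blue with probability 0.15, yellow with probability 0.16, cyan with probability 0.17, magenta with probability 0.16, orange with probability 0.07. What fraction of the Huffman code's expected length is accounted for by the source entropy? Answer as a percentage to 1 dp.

97.8%

Entropy H = −Σ p log₂ p ≈ 2.7471 bits.
Huffman merges: 7/100+1/10→17/100; 3/20+4/25→31/100; 4/25+17/100→33/100; 17/100+19/100→9/25; 31/100+33/100→16/25; 9/25+16/25→1. L = 281/100 ≈ 2.8100.
Efficiency = H/L = 2.7471/2.8100 = 97.8%.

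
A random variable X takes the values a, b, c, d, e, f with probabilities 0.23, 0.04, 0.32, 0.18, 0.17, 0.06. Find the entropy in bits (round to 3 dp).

H = −Σ pᵢ log₂ pᵢ.
−0.23·log₂(0.23) = 0.4877
−0.04·log₂(0.04) = 0.1858
−0.32·log₂(0.32) = 0.5260
−0.18·log₂(0.18) = 0.4453
−0.17·log₂(0.17) = 0.4346
−0.06·log₂(0.06) = 0.2435
Sum ≈ 2.3229 → 2.323 bits.

2.323 bits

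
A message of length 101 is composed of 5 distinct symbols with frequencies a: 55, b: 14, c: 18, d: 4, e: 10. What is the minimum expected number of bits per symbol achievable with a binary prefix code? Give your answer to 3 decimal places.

1.871 bits/symbol

Probabilities are the counts divided by 101.
Repeatedly combine the two least-probable nodes; the expected code length is the sum of the merged weights.
merge 4/101 + 10/101 → 14/101
merge 14/101 + 14/101 → 28/101
merge 18/101 + 28/101 → 46/101
merge 46/101 + 55/101 → 1
L = 14/101 + 28/101 + 46/101 + 1 = 189/101 ≈ 1.871 bits/symbol.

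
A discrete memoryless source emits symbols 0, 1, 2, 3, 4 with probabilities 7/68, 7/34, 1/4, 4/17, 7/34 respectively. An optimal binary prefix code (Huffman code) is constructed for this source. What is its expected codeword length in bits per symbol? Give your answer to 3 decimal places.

Repeatedly combine the two least-probable nodes; the expected code length is the sum of the merged weights.
merge 7/68 + 7/34 → 21/68
merge 7/34 + 4/17 → 15/34
merge 1/4 + 21/68 → 19/34
merge 15/34 + 19/34 → 1
L = 21/68 + 15/34 + 19/34 + 1 = 157/68 ≈ 2.309 bits/symbol.

2.309 bits/symbol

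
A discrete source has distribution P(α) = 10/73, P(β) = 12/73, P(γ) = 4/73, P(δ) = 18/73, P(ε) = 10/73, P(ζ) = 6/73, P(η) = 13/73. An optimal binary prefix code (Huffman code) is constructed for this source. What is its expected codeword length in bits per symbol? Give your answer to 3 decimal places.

Repeatedly combine the two least-probable nodes; the expected code length is the sum of the merged weights.
merge 4/73 + 6/73 → 10/73
merge 10/73 + 10/73 → 20/73
merge 10/73 + 12/73 → 22/73
merge 13/73 + 18/73 → 31/73
merge 20/73 + 22/73 → 42/73
merge 31/73 + 42/73 → 1
L = 10/73 + 20/73 + 22/73 + 31/73 + 42/73 + 1 = 198/73 ≈ 2.712 bits/symbol.

2.712 bits/symbol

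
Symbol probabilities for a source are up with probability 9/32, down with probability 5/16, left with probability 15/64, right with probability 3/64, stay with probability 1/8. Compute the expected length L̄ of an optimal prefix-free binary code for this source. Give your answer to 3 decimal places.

Repeatedly combine the two least-probable nodes; the expected code length is the sum of the merged weights.
merge 3/64 + 1/8 → 11/64
merge 11/64 + 15/64 → 13/32
merge 9/32 + 5/16 → 19/32
merge 13/32 + 19/32 → 1
L = 11/64 + 13/32 + 19/32 + 1 = 139/64 ≈ 2.172 bits/symbol.

2.172 bits/symbol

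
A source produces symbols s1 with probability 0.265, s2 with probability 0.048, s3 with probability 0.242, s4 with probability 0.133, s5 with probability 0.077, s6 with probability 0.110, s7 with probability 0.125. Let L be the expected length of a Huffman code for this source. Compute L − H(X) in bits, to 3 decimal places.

Entropy H = −Σ p log₂ p ≈ 2.6106 bits.
Huffman merges: 6/125+77/1000→1/8; 11/100+1/8→47/200; 1/8+133/1000→129/500; 47/200+121/500→477/1000; 129/500+53/200→523/1000; 477/1000+523/1000→1. L = 1309/500 ≈ 2.6180.
L − H = 2.6180 − 2.6106 = 0.007 bits.

0.007 bits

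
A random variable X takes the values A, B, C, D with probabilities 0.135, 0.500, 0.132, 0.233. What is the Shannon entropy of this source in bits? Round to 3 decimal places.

H = −Σ pᵢ log₂ pᵢ.
−0.135·log₂(0.135) = 0.3900
−0.500·log₂(0.500) = 0.5000
−0.132·log₂(0.132) = 0.3856
−0.233·log₂(0.233) = 0.4897
Sum ≈ 1.7653 → 1.765 bits.

1.765 bits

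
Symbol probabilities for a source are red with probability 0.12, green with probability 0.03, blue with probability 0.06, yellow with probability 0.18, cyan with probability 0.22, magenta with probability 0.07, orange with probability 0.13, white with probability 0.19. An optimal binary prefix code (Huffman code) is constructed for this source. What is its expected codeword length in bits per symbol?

Repeatedly combine the two least-probable nodes; the expected code length is the sum of the merged weights.
merge 3/100 + 3/50 → 9/100
merge 7/100 + 9/100 → 4/25
merge 3/25 + 13/100 → 1/4
merge 4/25 + 9/50 → 17/50
merge 19/100 + 11/50 → 41/100
merge 1/4 + 17/50 → 59/100
merge 41/100 + 59/100 → 1
L = 9/100 + 4/25 + 1/4 + 17/50 + 41/100 + 59/100 + 1 = 71/25 = 2.84 bits/symbol.

2.84 bits/symbol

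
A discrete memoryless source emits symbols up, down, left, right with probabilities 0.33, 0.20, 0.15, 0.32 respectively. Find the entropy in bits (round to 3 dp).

H = −Σ pᵢ log₂ pᵢ.
−0.33·log₂(0.33) = 0.5278
−0.20·log₂(0.20) = 0.4644
−0.15·log₂(0.15) = 0.4105
−0.32·log₂(0.32) = 0.5260
Sum ≈ 1.9288 → 1.929 bits.

1.929 bits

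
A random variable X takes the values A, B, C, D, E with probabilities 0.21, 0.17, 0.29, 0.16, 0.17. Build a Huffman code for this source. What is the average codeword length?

Repeatedly combine the two least-probable nodes; the expected code length is the sum of the merged weights.
merge 4/25 + 17/100 → 33/100
merge 17/100 + 21/100 → 19/50
merge 29/100 + 33/100 → 31/50
merge 19/50 + 31/50 → 1
L = 33/100 + 19/50 + 31/50 + 1 = 233/100 = 2.33 bits/symbol.

2.33 bits/symbol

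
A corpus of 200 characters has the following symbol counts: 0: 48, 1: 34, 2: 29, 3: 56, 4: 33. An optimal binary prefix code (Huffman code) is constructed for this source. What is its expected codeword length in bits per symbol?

Probabilities are the counts divided by 200.
Repeatedly combine the two least-probable nodes; the expected code length is the sum of the merged weights.
merge 29/200 + 33/200 → 31/100
merge 17/100 + 6/25 → 41/100
merge 7/25 + 31/100 → 59/100
merge 41/100 + 59/100 → 1
L = 31/100 + 41/100 + 59/100 + 1 = 231/100 = 2.31 bits/symbol.

2.31 bits/symbol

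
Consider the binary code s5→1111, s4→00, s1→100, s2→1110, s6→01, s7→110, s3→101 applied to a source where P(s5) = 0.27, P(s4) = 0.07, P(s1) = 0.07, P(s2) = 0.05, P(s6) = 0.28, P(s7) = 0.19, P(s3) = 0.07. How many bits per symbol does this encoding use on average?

L̄ = Σ pᵢ·ℓᵢ = 0.27·4 + 0.07·2 + 0.07·3 + 0.05·4 + 0.28·2 + 0.19·3 + 0.07·3 = 2.97 bits/symbol.

2.97 bits/symbol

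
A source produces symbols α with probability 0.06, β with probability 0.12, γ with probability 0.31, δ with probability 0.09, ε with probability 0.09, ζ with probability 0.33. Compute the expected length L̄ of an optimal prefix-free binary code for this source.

2.36 bits/symbol

Repeatedly combine the two least-probable nodes; the expected code length is the sum of the merged weights.
merge 3/50 + 9/100 → 3/20
merge 9/100 + 3/25 → 21/100
merge 3/20 + 21/100 → 9/25
merge 31/100 + 33/100 → 16/25
merge 9/25 + 16/25 → 1
L = 3/20 + 21/100 + 9/25 + 16/25 + 1 = 59/25 = 2.36 bits/symbol.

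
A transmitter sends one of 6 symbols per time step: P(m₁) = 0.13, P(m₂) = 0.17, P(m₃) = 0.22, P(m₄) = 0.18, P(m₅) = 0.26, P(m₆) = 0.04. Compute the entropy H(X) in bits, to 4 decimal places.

H = −Σ pᵢ log₂ pᵢ.
−0.13·log₂(0.13) = 0.3826
−0.17·log₂(0.17) = 0.4346
−0.22·log₂(0.22) = 0.4806
−0.18·log₂(0.18) = 0.4453
−0.26·log₂(0.26) = 0.5053
−0.04·log₂(0.04) = 0.1858
Sum ≈ 2.4342 → 2.4342 bits.

2.4342 bits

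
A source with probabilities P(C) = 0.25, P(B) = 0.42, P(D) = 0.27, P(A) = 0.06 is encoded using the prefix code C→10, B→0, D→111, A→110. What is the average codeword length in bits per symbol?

1.91 bits/symbol

L̄ = Σ pᵢ·ℓᵢ = 0.25·2 + 0.42·1 + 0.27·3 + 0.06·3 = 1.91 bits/symbol.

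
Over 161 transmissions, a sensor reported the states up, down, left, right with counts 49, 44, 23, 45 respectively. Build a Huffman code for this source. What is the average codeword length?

Probabilities are the counts divided by 161.
Repeatedly combine the two least-probable nodes; the expected code length is the sum of the merged weights.
merge 1/7 + 44/161 → 67/161
merge 45/161 + 7/23 → 94/161
merge 67/161 + 94/161 → 1
L = 67/161 + 94/161 + 1 = 2 bits/symbol.

2 bits/symbol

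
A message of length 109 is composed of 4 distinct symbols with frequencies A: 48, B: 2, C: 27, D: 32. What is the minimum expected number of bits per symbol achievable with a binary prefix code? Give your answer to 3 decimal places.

Probabilities are the counts divided by 109.
Repeatedly combine the two least-probable nodes; the expected code length is the sum of the merged weights.
merge 2/109 + 27/109 → 29/109
merge 29/109 + 32/109 → 61/109
merge 48/109 + 61/109 → 1
L = 29/109 + 61/109 + 1 = 199/109 ≈ 1.826 bits/symbol.

1.826 bits/symbol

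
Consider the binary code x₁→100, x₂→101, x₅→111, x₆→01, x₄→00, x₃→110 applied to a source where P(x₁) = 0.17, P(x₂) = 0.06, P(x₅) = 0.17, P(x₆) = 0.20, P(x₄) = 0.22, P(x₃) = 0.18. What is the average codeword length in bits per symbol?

2.58 bits/symbol

L̄ = Σ pᵢ·ℓᵢ = 0.17·3 + 0.06·3 + 0.17·3 + 0.20·2 + 0.22·2 + 0.18·3 = 2.58 bits/symbol.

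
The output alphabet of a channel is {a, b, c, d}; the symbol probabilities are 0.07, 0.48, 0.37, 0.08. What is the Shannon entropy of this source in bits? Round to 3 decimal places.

1.599 bits

H = −Σ pᵢ log₂ pᵢ.
−0.07·log₂(0.07) = 0.2686
−0.48·log₂(0.48) = 0.5083
−0.37·log₂(0.37) = 0.5307
−0.08·log₂(0.08) = 0.2915
Sum ≈ 1.5991 → 1.599 bits.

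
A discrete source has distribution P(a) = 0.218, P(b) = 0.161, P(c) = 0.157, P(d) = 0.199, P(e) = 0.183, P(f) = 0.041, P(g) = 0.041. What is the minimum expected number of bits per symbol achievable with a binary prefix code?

Repeatedly combine the two least-probable nodes; the expected code length is the sum of the merged weights.
merge 41/1000 + 41/1000 → 41/500
merge 41/500 + 157/1000 → 239/1000
merge 161/1000 + 183/1000 → 43/125
merge 199/1000 + 109/500 → 417/1000
merge 239/1000 + 43/125 → 583/1000
merge 417/1000 + 583/1000 → 1
L = 41/500 + 239/1000 + 43/125 + 417/1000 + 583/1000 + 1 = 533/200 = 2.665 bits/symbol.

2.665 bits/symbol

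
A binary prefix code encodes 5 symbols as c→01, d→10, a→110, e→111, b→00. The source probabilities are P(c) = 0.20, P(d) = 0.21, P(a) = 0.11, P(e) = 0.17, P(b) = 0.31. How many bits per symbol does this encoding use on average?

L̄ = Σ pᵢ·ℓᵢ = 0.20·2 + 0.21·2 + 0.11·3 + 0.17·3 + 0.31·2 = 2.28 bits/symbol.

2.28 bits/symbol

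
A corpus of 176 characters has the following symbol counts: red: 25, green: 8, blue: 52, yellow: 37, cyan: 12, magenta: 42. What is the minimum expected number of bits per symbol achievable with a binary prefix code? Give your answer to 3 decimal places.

Probabilities are the counts divided by 176.
Repeatedly combine the two least-probable nodes; the expected code length is the sum of the merged weights.
merge 1/22 + 3/44 → 5/44
merge 5/44 + 25/176 → 45/176
merge 37/176 + 21/88 → 79/176
merge 45/176 + 13/44 → 97/176
merge 79/176 + 97/176 → 1
L = 5/44 + 45/176 + 79/176 + 97/176 + 1 = 417/176 ≈ 2.369 bits/symbol.

2.369 bits/symbol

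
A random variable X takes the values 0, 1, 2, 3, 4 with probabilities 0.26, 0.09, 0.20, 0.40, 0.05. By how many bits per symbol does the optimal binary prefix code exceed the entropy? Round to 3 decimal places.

Entropy H = −Σ p log₂ p ≈ 2.0272 bits.
Huffman merges: 1/20+9/100→7/50; 7/50+1/5→17/50; 13/50+17/50→3/5; 2/5+3/5→1. L = 52/25 ≈ 2.0800.
L − H = 2.0800 − 2.0272 = 0.053 bits.

0.053 bits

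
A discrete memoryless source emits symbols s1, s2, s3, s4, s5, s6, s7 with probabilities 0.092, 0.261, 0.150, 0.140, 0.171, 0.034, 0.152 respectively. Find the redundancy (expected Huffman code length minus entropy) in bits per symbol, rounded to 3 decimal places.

Entropy H = −Σ p log₂ p ≈ 2.6448 bits.
Huffman merges: 17/500+23/250→63/500; 63/500+7/50→133/500; 3/20+19/125→151/500; 171/1000+261/1000→54/125; 133/500+151/500→71/125; 54/125+71/125→1. L = 1347/500 ≈ 2.6940.
L − H = 2.6940 − 2.6448 = 0.049 bits.

0.049 bits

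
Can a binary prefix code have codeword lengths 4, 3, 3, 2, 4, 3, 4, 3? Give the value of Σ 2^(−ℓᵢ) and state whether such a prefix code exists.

0.9375; yes

With common denominator 2^4 = 16: Σ 2^(−ℓᵢ) = 1/16 + 2/16 + 2/16 + 4/16 + 1/16 + 2/16 + 1/16 + 2/16 = 15/16 = 0.9375.
Kraft's inequality requires Σ ≤ 1; here Σ = 0.9375 ≤ 1, so such a prefix code exists.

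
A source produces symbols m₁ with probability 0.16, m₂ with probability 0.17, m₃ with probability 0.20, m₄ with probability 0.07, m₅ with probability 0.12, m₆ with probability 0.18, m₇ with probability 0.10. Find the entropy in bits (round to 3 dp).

H = −Σ pᵢ log₂ pᵢ.
−0.16·log₂(0.16) = 0.4230
−0.17·log₂(0.17) = 0.4346
−0.20·log₂(0.20) = 0.4644
−0.07·log₂(0.07) = 0.2686
−0.12·log₂(0.12) = 0.3671
−0.18·log₂(0.18) = 0.4453
−0.10·log₂(0.10) = 0.3322
Sum ≈ 2.7351 → 2.735 bits.

2.735 bits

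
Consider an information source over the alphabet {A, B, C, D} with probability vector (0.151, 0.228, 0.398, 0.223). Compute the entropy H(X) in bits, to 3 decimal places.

H = −Σ pᵢ log₂ pᵢ.
−0.151·log₂(0.151) = 0.4118
−0.228·log₂(0.228) = 0.4863
−0.398·log₂(0.398) = 0.5290
−0.223·log₂(0.223) = 0.4828
Sum ≈ 1.9099 → 1.910 bits.

1.910 bits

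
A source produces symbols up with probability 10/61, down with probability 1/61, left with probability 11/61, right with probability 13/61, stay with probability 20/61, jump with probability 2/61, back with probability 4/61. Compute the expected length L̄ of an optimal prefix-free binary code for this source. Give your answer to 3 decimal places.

Repeatedly combine the two least-probable nodes; the expected code length is the sum of the merged weights.
merge 1/61 + 2/61 → 3/61
merge 3/61 + 4/61 → 7/61
merge 7/61 + 10/61 → 17/61
merge 11/61 + 13/61 → 24/61
merge 17/61 + 20/61 → 37/61
merge 24/61 + 37/61 → 1
L = 3/61 + 7/61 + 17/61 + 24/61 + 37/61 + 1 = 149/61 ≈ 2.443 bits/symbol.

2.443 bits/symbol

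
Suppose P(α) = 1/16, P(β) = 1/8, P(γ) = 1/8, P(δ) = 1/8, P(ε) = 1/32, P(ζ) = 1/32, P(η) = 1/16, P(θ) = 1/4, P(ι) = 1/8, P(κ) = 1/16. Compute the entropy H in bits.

Each probability is a power of 1/2, so log₂(1/p) is an integer.
H = Σ p·log₂(1/p) = 1/16·4 + 1/8·3 + 1/8·3 + 1/8·3 + 1/32·5 + 1/32·5 + 1/16·4 + 1/4·2 + 1/8·3 + 1/16·4 = 3.0625 bits.

3.0625 bits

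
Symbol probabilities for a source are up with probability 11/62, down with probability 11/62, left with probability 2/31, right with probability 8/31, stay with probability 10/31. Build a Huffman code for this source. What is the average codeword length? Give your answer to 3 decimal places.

2.242 bits/symbol

Repeatedly combine the two least-probable nodes; the expected code length is the sum of the merged weights.
merge 2/31 + 11/62 → 15/62
merge 11/62 + 15/62 → 13/31
merge 8/31 + 10/31 → 18/31
merge 13/31 + 18/31 → 1
L = 15/62 + 13/31 + 18/31 + 1 = 139/62 ≈ 2.242 bits/symbol.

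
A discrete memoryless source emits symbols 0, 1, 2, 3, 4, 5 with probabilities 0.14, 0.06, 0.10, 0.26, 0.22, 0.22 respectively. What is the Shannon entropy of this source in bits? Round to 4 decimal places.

H = −Σ pᵢ log₂ pᵢ.
−0.14·log₂(0.14) = 0.3971
−0.06·log₂(0.06) = 0.2435
−0.10·log₂(0.10) = 0.3322
−0.26·log₂(0.26) = 0.5053
−0.22·log₂(0.22) = 0.4806
−0.22·log₂(0.22) = 0.4806
Sum ≈ 2.4393 → 2.4393 bits.

2.4393 bits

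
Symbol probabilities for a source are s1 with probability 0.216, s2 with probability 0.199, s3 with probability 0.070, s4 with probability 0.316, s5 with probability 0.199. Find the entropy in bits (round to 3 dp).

2.198 bits

H = −Σ pᵢ log₂ pᵢ.
−0.216·log₂(0.216) = 0.4776
−0.199·log₂(0.199) = 0.4635
−0.070·log₂(0.070) = 0.2686
−0.316·log₂(0.316) = 0.5252
−0.199·log₂(0.199) = 0.4635
Sum ≈ 2.1983 → 2.198 bits.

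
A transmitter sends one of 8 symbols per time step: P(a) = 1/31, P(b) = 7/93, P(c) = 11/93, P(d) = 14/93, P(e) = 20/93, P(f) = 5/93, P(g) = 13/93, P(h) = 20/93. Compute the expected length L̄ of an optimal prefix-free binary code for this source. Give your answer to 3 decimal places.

2.817 bits/symbol

Repeatedly combine the two least-probable nodes; the expected code length is the sum of the merged weights.
merge 1/31 + 5/93 → 8/93
merge 7/93 + 8/93 → 5/31
merge 11/93 + 13/93 → 8/31
merge 14/93 + 5/31 → 29/93
merge 20/93 + 20/93 → 40/93
merge 8/31 + 29/93 → 53/93
merge 40/93 + 53/93 → 1
L = 8/93 + 5/31 + 8/31 + 29/93 + 40/93 + 53/93 + 1 = 262/93 ≈ 2.817 bits/symbol.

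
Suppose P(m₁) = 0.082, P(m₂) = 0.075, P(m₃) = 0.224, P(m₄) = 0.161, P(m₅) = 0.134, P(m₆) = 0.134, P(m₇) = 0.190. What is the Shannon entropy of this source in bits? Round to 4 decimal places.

2.7162 bits

H = −Σ pᵢ log₂ pᵢ.
−0.082·log₂(0.082) = 0.2959
−0.075·log₂(0.075) = 0.2803
−0.224·log₂(0.224) = 0.4835
−0.161·log₂(0.161) = 0.4242
−0.134·log₂(0.134) = 0.3886
−0.134·log₂(0.134) = 0.3886
−0.190·log₂(0.190) = 0.4552
Sum ≈ 2.7162 → 2.7162 bits.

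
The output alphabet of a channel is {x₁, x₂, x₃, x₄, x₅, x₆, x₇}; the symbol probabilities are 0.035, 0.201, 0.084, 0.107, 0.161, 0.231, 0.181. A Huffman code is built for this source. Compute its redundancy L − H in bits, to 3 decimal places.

Entropy H = −Σ p log₂ p ≈ 2.6386 bits.
Huffman merges: 7/200+21/250→119/1000; 107/1000+119/1000→113/500; 161/1000+181/1000→171/500; 201/1000+113/500→427/1000; 231/1000+171/500→573/1000; 427/1000+573/1000→1. L = 2687/1000 ≈ 2.6870.
L − H = 2.6870 − 2.6386 = 0.048 bits.

0.048 bits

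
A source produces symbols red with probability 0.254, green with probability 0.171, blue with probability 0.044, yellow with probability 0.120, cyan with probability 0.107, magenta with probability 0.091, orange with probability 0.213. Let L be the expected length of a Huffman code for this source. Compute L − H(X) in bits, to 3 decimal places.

0.030 bits

Entropy H = −Σ p log₂ p ≈ 2.6381 bits.
Huffman merges: 11/250+91/1000→27/200; 107/1000+3/25→227/1000; 27/200+171/1000→153/500; 213/1000+227/1000→11/25; 127/500+153/500→14/25; 11/25+14/25→1. L = 667/250 ≈ 2.6680.
L − H = 2.6680 − 2.6381 = 0.030 bits.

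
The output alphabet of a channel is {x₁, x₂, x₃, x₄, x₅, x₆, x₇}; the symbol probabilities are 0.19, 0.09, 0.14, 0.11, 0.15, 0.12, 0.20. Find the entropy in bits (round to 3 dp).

H = −Σ pᵢ log₂ pᵢ.
−0.19·log₂(0.19) = 0.4552
−0.09·log₂(0.09) = 0.3127
−0.14·log₂(0.14) = 0.3971
−0.11·log₂(0.11) = 0.3503
−0.15·log₂(0.15) = 0.4105
−0.12·log₂(0.12) = 0.3671
−0.20·log₂(0.20) = 0.4644
Sum ≈ 2.7573 → 2.757 bits.

2.757 bits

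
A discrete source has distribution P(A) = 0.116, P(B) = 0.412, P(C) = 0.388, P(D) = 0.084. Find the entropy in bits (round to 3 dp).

H = −Σ pᵢ log₂ pᵢ.
−0.116·log₂(0.116) = 0.3605
−0.412·log₂(0.412) = 0.5271
−0.388·log₂(0.388) = 0.5300
−0.084·log₂(0.084) = 0.3002
Sum ≈ 1.7177 → 1.718 bits.

1.718 bits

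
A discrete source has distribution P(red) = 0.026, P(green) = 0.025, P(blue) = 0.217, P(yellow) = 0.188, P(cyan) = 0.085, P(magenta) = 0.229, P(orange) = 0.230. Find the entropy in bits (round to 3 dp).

2.479 bits

H = −Σ pᵢ log₂ pᵢ.
−0.026·log₂(0.026) = 0.1369
−0.025·log₂(0.025) = 0.1330
−0.217·log₂(0.217) = 0.4783
−0.188·log₂(0.188) = 0.4533
−0.085·log₂(0.085) = 0.3023
−0.229·log₂(0.229) = 0.4870
−0.230·log₂(0.230) = 0.4877
Sum ≈ 2.4785 → 2.479 bits.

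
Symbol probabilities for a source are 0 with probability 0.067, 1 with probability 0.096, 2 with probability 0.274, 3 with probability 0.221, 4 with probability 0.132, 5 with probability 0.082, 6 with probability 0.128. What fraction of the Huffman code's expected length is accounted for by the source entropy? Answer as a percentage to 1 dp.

99.5%

Entropy H = −Σ p log₂ p ≈ 2.6400 bits.
Huffman merges: 67/1000+41/500→149/1000; 12/125+16/125→28/125; 33/250+149/1000→281/1000; 221/1000+28/125→89/200; 137/500+281/1000→111/200; 89/200+111/200→1. L = 1327/500 ≈ 2.6540.
Efficiency = H/L = 2.6400/2.6540 = 99.5%.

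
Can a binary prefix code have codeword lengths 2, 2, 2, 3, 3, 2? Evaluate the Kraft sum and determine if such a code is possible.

With common denominator 2^3 = 8: Σ 2^(−ℓᵢ) = 2/8 + 2/8 + 2/8 + 1/8 + 1/8 + 2/8 = 10/8 = 1.25.
Kraft's inequality requires Σ ≤ 1; here Σ = 1.25 > 1, so no such prefix code exists.

1.25; no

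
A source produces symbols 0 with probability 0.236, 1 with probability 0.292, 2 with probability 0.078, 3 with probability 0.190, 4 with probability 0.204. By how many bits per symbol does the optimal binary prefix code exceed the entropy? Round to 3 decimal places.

0.048 bits

Entropy H = −Σ p log₂ p ≈ 2.2203 bits.
Huffman merges: 39/500+19/100→67/250; 51/250+59/250→11/25; 67/250+73/250→14/25; 11/25+14/25→1. L = 567/250 ≈ 2.2680.
L − H = 2.2680 − 2.2203 = 0.048 bits.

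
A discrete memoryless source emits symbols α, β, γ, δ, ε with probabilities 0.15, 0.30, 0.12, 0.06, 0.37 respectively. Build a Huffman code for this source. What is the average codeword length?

2.14 bits/symbol

Repeatedly combine the two least-probable nodes; the expected code length is the sum of the merged weights.
merge 3/50 + 3/25 → 9/50
merge 3/20 + 9/50 → 33/100
merge 3/10 + 33/100 → 63/100
merge 37/100 + 63/100 → 1
L = 9/50 + 33/100 + 63/100 + 1 = 107/50 = 2.14 bits/symbol.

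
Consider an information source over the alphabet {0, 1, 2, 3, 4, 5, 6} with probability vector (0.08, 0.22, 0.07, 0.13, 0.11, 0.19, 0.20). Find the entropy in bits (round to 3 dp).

2.693 bits

H = −Σ pᵢ log₂ pᵢ.
−0.08·log₂(0.08) = 0.2915
−0.22·log₂(0.22) = 0.4806
−0.07·log₂(0.07) = 0.2686
−0.13·log₂(0.13) = 0.3826
−0.11·log₂(0.11) = 0.3503
−0.19·log₂(0.19) = 0.4552
−0.20·log₂(0.20) = 0.4644
Sum ≈ 2.6932 → 2.693 bits.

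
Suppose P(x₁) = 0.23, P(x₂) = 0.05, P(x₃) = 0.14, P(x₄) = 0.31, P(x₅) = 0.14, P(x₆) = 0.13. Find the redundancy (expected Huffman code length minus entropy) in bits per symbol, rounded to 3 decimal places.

Entropy H = −Σ p log₂ p ≈ 2.4044 bits.
Huffman merges: 1/20+13/100→9/50; 7/50+7/50→7/25; 9/50+23/100→41/100; 7/25+31/100→59/100; 41/100+59/100→1. L = 123/50 ≈ 2.4600.
L − H = 2.4600 − 2.4044 = 0.056 bits.

0.056 bits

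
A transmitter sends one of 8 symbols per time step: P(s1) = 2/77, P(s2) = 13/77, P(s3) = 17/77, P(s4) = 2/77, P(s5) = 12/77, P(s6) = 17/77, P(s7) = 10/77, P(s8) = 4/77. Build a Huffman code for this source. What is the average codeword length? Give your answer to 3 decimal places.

2.714 bits/symbol

Repeatedly combine the two least-probable nodes; the expected code length is the sum of the merged weights.
merge 2/77 + 2/77 → 4/77
merge 4/77 + 4/77 → 8/77
merge 8/77 + 10/77 → 18/77
merge 12/77 + 13/77 → 25/77
merge 17/77 + 17/77 → 34/77
merge 18/77 + 25/77 → 43/77
merge 34/77 + 43/77 → 1
L = 4/77 + 8/77 + 18/77 + 25/77 + 34/77 + 43/77 + 1 = 19/7 ≈ 2.714 bits/symbol.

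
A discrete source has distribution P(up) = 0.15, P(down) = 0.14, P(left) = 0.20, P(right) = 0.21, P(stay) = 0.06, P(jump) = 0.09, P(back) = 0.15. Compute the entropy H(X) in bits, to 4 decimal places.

2.7116 bits

H = −Σ pᵢ log₂ pᵢ.
−0.15·log₂(0.15) = 0.4105
−0.14·log₂(0.14) = 0.3971
−0.20·log₂(0.20) = 0.4644
−0.21·log₂(0.21) = 0.4728
−0.06·log₂(0.06) = 0.2435
−0.09·log₂(0.09) = 0.3127
−0.15·log₂(0.15) = 0.4105
Sum ≈ 2.7116 → 2.7116 bits.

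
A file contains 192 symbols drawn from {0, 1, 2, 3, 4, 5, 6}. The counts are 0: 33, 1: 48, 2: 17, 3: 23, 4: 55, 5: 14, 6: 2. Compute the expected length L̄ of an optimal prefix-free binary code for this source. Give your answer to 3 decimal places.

Probabilities are the counts divided by 192.
Repeatedly combine the two least-probable nodes; the expected code length is the sum of the merged weights.
merge 1/96 + 7/96 → 1/12
merge 1/12 + 17/192 → 11/64
merge 23/192 + 11/64 → 7/24
merge 11/64 + 1/4 → 27/64
merge 55/192 + 7/24 → 37/64
merge 27/64 + 37/64 → 1
L = 1/12 + 11/64 + 7/24 + 27/64 + 37/64 + 1 = 163/64 ≈ 2.547 bits/symbol.

2.547 bits/symbol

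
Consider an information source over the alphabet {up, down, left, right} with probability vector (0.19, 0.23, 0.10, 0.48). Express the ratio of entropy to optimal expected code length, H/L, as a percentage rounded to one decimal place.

Entropy H = −Σ p log₂ p ≈ 1.7834 bits.
Huffman merges: 1/10+19/100→29/100; 23/100+29/100→13/25; 12/25+13/25→1. L = 181/100 ≈ 1.8100.
Efficiency = H/L = 1.7834/1.8100 = 98.5%.

98.5%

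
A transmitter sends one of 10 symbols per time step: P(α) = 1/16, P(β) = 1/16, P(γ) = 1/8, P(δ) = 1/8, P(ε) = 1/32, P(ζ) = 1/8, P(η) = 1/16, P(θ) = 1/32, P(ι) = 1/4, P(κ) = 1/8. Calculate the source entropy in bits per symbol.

Each probability is a power of 1/2, so log₂(1/p) is an integer.
H = Σ p·log₂(1/p) = 1/16·4 + 1/16·4 + 1/8·3 + 1/8·3 + 1/32·5 + 1/8·3 + 1/16·4 + 1/32·5 + 1/4·2 + 1/8·3 = 3.0625 bits.

3.0625 bits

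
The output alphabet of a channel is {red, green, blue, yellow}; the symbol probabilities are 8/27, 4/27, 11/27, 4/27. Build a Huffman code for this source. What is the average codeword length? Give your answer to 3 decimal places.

Repeatedly combine the two least-probable nodes; the expected code length is the sum of the merged weights.
merge 4/27 + 4/27 → 8/27
merge 8/27 + 8/27 → 16/27
merge 11/27 + 16/27 → 1
L = 8/27 + 16/27 + 1 = 17/9 ≈ 1.889 bits/symbol.

1.889 bits/symbol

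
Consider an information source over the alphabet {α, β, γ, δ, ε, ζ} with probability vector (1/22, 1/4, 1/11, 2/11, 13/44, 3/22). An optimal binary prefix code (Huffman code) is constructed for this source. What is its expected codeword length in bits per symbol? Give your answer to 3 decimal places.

Repeatedly combine the two least-probable nodes; the expected code length is the sum of the merged weights.
merge 1/22 + 1/11 → 3/22
merge 3/22 + 3/22 → 3/11
merge 2/11 + 1/4 → 19/44
merge 3/11 + 13/44 → 25/44
merge 19/44 + 25/44 → 1
L = 3/22 + 3/11 + 19/44 + 25/44 + 1 = 53/22 ≈ 2.409 bits/symbol.

2.409 bits/symbol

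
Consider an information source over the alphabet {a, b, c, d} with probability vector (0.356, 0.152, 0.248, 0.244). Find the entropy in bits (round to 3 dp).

H = −Σ pᵢ log₂ pᵢ.
−0.356·log₂(0.356) = 0.5305
−0.152·log₂(0.152) = 0.4131
−0.248·log₂(0.248) = 0.4989
−0.244·log₂(0.244) = 0.4966
Sum ≈ 1.9390 → 1.939 bits.

1.939 bits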